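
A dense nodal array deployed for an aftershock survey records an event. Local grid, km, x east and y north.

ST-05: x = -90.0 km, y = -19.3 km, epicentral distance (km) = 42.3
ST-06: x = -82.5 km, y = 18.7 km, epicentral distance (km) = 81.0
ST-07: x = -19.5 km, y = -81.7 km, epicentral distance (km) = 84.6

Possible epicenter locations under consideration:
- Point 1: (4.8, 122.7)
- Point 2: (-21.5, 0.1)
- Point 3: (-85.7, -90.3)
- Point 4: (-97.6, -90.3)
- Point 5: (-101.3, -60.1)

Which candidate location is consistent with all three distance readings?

For each candidate, compare |candidate − station| to the reported distance:
Point 1: residuals ST-05 128.4, ST-06 54.8, ST-07 121.2 → max 128.4 km
Point 2: residuals ST-05 28.9, ST-06 17.2, ST-07 2.8 → max 28.9 km
Point 3: residuals ST-05 28.8, ST-06 28.0, ST-07 17.8 → max 28.8 km
Point 4: residuals ST-05 29.1, ST-06 29.0, ST-07 6.0 → max 29.1 km
Point 5: residuals ST-05 0.0, ST-06 0.0, ST-07 0.0 → max 0.0 km
Only Point 5 has all residuals ≈ 0.

Point 5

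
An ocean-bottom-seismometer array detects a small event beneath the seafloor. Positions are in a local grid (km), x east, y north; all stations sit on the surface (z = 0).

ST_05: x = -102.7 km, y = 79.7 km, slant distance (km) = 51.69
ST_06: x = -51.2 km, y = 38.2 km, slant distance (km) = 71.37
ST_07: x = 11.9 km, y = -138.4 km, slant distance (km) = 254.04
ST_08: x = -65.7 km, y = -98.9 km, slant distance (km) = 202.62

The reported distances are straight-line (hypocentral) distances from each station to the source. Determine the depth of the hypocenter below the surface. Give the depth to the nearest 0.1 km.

29.2 km

Each station gives a sphere (x−x_i)² + (y−y_i)² + z² = d_i² (stations at z=0).
Subtracting the ST_05 sphere from ST_06 and ST_07: z² cancels, leaving linear equations in x and y:
103.0 x − 83.0 y = -15240.52
229.2 x − 436.2 y = -59467.68
Solving: x ≈ -66.091, y ≈ 101.604 km (keep extra digits for the depth step; rounded: -66.1, 101.6).
Then from the ST_05 sphere: z² = 51.69² − (x + 102.7)² − (y − 79.7)² with x = -66.091, y = 101.604, so z ≈ 29.187 ≈ 29.2 km.
Check against ST_08 (with the unrounded solution): distance 202.62 ≈ 202.62 km. ✓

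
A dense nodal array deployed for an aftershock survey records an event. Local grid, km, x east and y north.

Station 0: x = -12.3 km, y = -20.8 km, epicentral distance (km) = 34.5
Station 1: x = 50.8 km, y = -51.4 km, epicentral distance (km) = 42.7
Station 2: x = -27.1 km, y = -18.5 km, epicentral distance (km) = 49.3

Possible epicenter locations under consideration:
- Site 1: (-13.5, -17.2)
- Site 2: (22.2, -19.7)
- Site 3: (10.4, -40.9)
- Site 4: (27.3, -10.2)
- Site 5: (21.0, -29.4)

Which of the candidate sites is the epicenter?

Site 2

For each candidate, compare |candidate − station| to the reported distance:
Site 1: residuals Station 0 30.7, Station 1 30.1, Station 2 35.6 → max 35.6 km
Site 2: residuals Station 0 0.0, Station 1 0.0, Station 2 0.0 → max 0.0 km
Site 3: residuals Station 0 4.2, Station 1 1.0, Station 2 5.6 → max 5.6 km
Site 4: residuals Station 0 6.5, Station 1 4.7, Station 2 5.7 → max 6.5 km
Site 5: residuals Station 0 0.1, Station 1 5.7, Station 2 0.0 → max 5.7 km
Only Site 2 has all residuals ≈ 0.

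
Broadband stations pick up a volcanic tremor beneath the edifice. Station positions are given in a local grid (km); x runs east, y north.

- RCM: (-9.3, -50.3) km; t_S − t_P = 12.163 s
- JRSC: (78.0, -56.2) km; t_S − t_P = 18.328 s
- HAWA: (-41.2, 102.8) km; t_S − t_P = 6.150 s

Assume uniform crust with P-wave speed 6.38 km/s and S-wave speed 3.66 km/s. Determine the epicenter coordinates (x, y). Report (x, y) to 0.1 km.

(-38.0, 50.1)

Distance from S−P lag: d = Δt · v_P v_S / (v_P − v_S) = Δt · (6.38·3.66)/(6.38−3.66) ≈ 8.5849·Δt.
So d_RCM = 104.42, d_JRSC = 157.34, d_HAWA = 52.80 km.
Circle about each station: (x + 9.3)² + (y + 50.3)² = 104.42²; (x − 78.0)² + (y + 56.2)² = 157.34²; (x + 41.2)² + (y − 102.8)² = 52.80².
Subtracting the RCM equation from the JRSC and HAWA equations removes the quadratic terms:
174.6 x − 11.8 y = -7226.48
-63.8 x + 306.2 y = 17764.40
Solving the 2×2 system: x ≈ -38.0, y ≈ 50.1 km.
Check against RCM (with the unrounded x, y): √((x + 9.3)²+(y + 50.3)²) = 104.42 ≈ 104.42 km. ✓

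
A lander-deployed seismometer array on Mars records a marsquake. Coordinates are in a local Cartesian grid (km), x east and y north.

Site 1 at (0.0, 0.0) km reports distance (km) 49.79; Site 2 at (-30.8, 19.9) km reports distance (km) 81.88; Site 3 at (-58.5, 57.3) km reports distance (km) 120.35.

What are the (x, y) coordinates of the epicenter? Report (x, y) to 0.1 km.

x ≈ 49.6 km, y ≈ 4.4 km

Circle about each station: x² + y² = 49.79²; (x + 30.8)² + (y − 19.9)² = 81.88²; (x + 58.5)² + (y − 57.3)² = 120.35².
Subtracting the Site 1 equation from the Site 2 and Site 3 equations removes the quadratic terms:
-61.6 x + 39.8 y = -2880.64
-117.0 x + 114.6 y = -5299.54
Solving the 2×2 system: x ≈ 49.6, y ≈ 4.4 km.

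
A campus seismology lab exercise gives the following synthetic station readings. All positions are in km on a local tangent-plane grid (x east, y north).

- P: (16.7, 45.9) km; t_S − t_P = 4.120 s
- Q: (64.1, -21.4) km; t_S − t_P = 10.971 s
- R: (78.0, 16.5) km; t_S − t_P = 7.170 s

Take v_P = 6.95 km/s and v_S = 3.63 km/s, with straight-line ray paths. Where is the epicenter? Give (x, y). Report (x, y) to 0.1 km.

Distance from S−P lag: d = Δt · v_P v_S / (v_P − v_S) = Δt · (6.95·3.63)/(6.95−3.63) ≈ 7.5989·Δt.
So d_P = 31.31, d_Q = 83.37, d_R = 54.48 km.
Circle about each station: (x − 16.7)² + (y − 45.9)² = 31.31²; (x − 64.1)² + (y + 21.4)² = 83.37²; (x − 78.0)² + (y − 16.5)² = 54.48².
Subtracting pairs of circle equations eliminates x²+y² and gives linear equations (the radical axes):
94.8 x − 134.6 y = -3789.17
122.6 x − 58.8 y = 1982.80
Solving the 2×2 system: x ≈ 44.8, y ≈ 59.7 km.

44.8 km east, 59.7 km north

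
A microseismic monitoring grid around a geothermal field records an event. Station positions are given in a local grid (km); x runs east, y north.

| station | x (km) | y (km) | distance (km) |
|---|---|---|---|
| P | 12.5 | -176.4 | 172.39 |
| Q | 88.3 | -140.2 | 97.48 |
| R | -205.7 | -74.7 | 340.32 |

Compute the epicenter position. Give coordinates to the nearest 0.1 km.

134.0 km east, -54.1 km north

Circle about each station: (x − 12.5)² + (y + 176.4)² = 172.39²; (x − 88.3)² + (y + 140.2)² = 97.48²; (x + 205.7)² + (y + 74.7)² = 340.32².
Subtracting the P equation from the Q and R equations removes the quadratic terms:
151.6 x + 72.4 y = 16395.68
-436.4 x + 203.4 y = -69480.02
Solving the 2×2 system: x ≈ 134.0, y ≈ -54.1 km.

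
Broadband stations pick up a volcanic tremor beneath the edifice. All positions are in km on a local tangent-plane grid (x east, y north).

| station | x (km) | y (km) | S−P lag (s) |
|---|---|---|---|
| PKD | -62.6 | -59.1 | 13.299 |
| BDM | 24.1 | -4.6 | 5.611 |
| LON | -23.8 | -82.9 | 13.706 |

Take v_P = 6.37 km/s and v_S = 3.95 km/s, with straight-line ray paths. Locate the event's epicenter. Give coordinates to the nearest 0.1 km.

(17.8, 53.4)

Distance from S−P lag: d = Δt · v_P v_S / (v_P − v_S) = Δt · (6.37·3.95)/(6.37−3.95) ≈ 10.3973·Δt.
So d_PKD = 138.27, d_BDM = 58.34, d_LON = 142.51 km.
Circle about each station: (x + 62.6)² + (y + 59.1)² = 138.27²; (x − 24.1)² + (y + 4.6)² = 58.34²; (x + 23.8)² + (y + 82.9)² = 142.51².
Subtracting the PKD equation from the BDM and LON equations removes the quadratic terms:
173.4 x + 109.0 y = 8905.44
77.6 x − 47.6 y = -1163.23
Solving the 2×2 system: x ≈ 17.8, y ≈ 53.4 km.
Check against PKD (with the unrounded x, y): √((x + 62.6)²+(y + 59.1)²) = 138.28 ≈ 138.27 km. ✓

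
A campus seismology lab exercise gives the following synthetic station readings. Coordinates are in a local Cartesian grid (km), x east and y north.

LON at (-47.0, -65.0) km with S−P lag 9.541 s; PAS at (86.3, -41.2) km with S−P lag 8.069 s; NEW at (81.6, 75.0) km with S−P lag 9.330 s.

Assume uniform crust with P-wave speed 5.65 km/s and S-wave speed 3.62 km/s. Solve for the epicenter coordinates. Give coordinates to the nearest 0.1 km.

x ≈ 19.2 km, y ≈ 4.7 km

Distance from S−P lag: d = Δt · v_P v_S / (v_P − v_S) = Δt · (5.65·3.62)/(5.65−3.62) ≈ 10.0754·Δt.
So d_LON = 96.13, d_PAS = 81.30, d_NEW = 94.00 km.
Circle about each station: (x + 47.0)² + (y + 65.0)² = 96.13²; (x − 86.3)² + (y + 41.2)² = 81.30²; (x − 81.6)² + (y − 75.0)² = 94.00².
Subtracting the LON equation from the PAS and NEW equations removes the quadratic terms:
266.6 x + 47.6 y = 5342.42
257.2 x + 280.0 y = 6254.54
Solving the 2×2 system: x ≈ 19.2, y ≈ 4.7 km.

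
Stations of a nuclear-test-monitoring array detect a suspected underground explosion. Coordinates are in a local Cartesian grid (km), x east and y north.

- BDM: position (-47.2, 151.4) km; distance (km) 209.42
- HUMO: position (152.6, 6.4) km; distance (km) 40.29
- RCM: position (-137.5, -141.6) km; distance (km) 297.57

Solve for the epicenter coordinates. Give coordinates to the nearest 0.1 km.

Circle about each station: (x + 47.2)² + (y − 151.4)² = 209.42²; (x − 152.6)² + (y − 6.4)² = 40.29²; (x + 137.5)² + (y + 141.6)² = 297.57².
Subtracting the BDM equation from the HUMO and RCM equations removes the quadratic terms:
399.6 x − 290.0 y = 40411.37
-180.6 x − 586.0 y = -30884.16
Solving the 2×2 system: x ≈ 113.9, y ≈ 17.6 km.
Check against BDM (with the unrounded x, y): √((x + 47.2)²+(y − 151.4)²) = 209.42 ≈ 209.42 km. ✓

(113.9, 17.6)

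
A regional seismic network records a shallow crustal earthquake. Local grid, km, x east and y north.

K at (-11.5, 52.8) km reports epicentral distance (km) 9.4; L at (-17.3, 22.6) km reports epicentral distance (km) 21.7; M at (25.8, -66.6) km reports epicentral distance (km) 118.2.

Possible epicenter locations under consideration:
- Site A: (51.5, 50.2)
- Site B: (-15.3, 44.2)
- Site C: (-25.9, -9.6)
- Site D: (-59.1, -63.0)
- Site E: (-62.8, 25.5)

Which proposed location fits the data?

For each candidate, compare |candidate − station| to the reported distance:
Site A: residuals K 53.7, L 52.4, M 1.4 → max 53.7 km
Site B: residuals K 0.0, L 0.0, M 0.0 → max 0.0 km
Site C: residuals K 54.6, L 11.6, M 41.2 → max 54.6 km
Site D: residuals K 115.8, L 73.6, M 33.2 → max 115.8 km
Site E: residuals K 48.7, L 23.9, M 9.6 → max 48.7 km
Only Site B has all residuals ≈ 0.

Site B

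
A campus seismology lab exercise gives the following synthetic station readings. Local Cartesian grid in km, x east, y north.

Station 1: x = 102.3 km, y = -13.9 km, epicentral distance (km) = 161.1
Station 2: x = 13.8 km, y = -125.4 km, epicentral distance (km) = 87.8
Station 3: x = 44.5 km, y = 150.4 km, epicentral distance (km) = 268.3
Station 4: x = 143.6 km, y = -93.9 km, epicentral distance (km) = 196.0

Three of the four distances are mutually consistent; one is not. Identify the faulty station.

Solve using three stations at a time. Using Station 1, Station 2, Station 4 (subtract circle equations pairwise → linear system) gives (x, y) ≈ (-50.3, -65.5).
Distances from that point to each station vs reported:
  Station 1: calculated 161.1 vs reported 161.1 → residual 0.0 km
  Station 2: calculated 87.8 vs reported 87.8 → residual 0.0 km
  Station 3: calculated 235.8 vs reported 268.3 → residual 32.5 km
  Station 4: calculated 196.0 vs reported 196.0 → residual 0.0 km
Station 1, Station 2, Station 4 are mutually consistent (residuals ≈ 0); Station 3 is off by 32.5 km.

Station 3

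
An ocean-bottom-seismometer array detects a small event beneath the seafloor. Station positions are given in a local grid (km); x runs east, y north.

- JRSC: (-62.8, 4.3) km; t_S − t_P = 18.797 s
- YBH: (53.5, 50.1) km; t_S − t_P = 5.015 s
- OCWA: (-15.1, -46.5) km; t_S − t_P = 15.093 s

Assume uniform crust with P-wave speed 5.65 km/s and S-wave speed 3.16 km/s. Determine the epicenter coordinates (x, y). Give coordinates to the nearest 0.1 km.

71.2 km east, 18.8 km north

Distance from S−P lag: d = Δt · v_P v_S / (v_P − v_S) = Δt · (5.65·3.16)/(5.65−3.16) ≈ 7.1703·Δt.
So d_JRSC = 134.78, d_YBH = 35.96, d_OCWA = 108.22 km.
Circle about each station: (x + 62.8)² + (y − 4.3)² = 134.78²; (x − 53.5)² + (y − 50.1)² = 35.96²; (x + 15.1)² + (y + 46.5)² = 108.22².
Subtracting pairs of circle equations eliminates x²+y² and gives linear equations (the radical axes):
232.6 x + 91.6 y = 18282.46
95.4 x − 101.6 y = 4882.01
Solving the 2×2 system: x ≈ 71.2, y ≈ 18.8 km.
Check against JRSC (with the unrounded x, y): √((x + 62.8)²+(y − 4.3)²) = 134.78 ≈ 134.78 km. ✓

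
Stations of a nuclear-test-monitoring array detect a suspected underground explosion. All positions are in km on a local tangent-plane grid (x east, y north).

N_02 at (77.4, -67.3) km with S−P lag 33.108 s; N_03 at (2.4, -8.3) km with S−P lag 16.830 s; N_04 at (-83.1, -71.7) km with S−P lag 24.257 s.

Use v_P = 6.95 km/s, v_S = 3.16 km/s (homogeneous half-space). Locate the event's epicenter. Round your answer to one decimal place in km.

Distance from S−P lag: d = Δt · v_P v_S / (v_P − v_S) = Δt · (6.95·3.16)/(6.95−3.16) ≈ 5.7947·Δt.
So d_N_02 = 191.85, d_N_03 = 97.53, d_N_04 = 140.56 km.
Circle about each station: (x − 77.4)² + (y + 67.3)² = 191.85²; (x − 2.4)² + (y + 8.3)² = 97.53²; (x + 83.1)² + (y + 71.7)² = 140.56².
Subtracting pairs of circle equations eliminates x²+y² and gives linear equations (the radical axes):
-150.0 x + 118.0 y = 16848.92
-321.0 x − 8.8 y = 18575.76
Solving the 2×2 system: x ≈ -59.7, y ≈ 66.9 km.

-59.7 km east, 66.9 km north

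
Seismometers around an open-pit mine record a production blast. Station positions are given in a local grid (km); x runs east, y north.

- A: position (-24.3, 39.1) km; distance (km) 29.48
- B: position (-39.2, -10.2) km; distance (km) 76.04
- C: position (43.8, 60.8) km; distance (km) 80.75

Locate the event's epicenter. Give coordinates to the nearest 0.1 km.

Circle about each station: (x + 24.3)² + (y − 39.1)² = 29.48²; (x + 39.2)² + (y + 10.2)² = 76.04²; (x − 43.8)² + (y − 60.8)² = 80.75².
Subtracting the A equation from the B and C equations removes the quadratic terms:
-29.8 x − 98.6 y = -5391.63
136.2 x + 43.4 y = -2155.71
Solving the 2×2 system: x ≈ -36.8, y ≈ 65.8 km.

(-36.8, 65.8)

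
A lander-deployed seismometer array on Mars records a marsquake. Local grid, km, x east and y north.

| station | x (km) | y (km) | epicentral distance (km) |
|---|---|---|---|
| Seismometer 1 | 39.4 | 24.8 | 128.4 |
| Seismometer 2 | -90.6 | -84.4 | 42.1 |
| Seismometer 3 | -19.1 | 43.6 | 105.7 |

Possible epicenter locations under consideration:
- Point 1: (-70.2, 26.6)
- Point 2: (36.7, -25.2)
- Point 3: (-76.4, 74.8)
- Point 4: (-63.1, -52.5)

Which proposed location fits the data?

Point 4

For each candidate, compare |candidate − station| to the reported distance:
Point 1: residuals Seismometer 1 18.8, Seismometer 2 70.8, Seismometer 3 51.8 → max 70.8 km
Point 2: residuals Seismometer 1 78.3, Seismometer 2 98.3, Seismometer 3 17.1 → max 98.3 km
Point 3: residuals Seismometer 1 2.3, Seismometer 2 117.7, Seismometer 3 40.5 → max 117.7 km
Point 4: residuals Seismometer 1 0.0, Seismometer 2 0.0, Seismometer 3 0.0 → max 0.0 km
Only Point 4 has all residuals ≈ 0.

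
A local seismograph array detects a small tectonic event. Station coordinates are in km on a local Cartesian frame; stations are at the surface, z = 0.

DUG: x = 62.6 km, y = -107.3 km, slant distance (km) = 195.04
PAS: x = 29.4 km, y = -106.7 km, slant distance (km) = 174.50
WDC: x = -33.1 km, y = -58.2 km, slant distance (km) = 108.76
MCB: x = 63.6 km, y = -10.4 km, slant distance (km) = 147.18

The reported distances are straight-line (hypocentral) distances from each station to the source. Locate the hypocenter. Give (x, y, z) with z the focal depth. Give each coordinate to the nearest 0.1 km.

Each station gives a sphere (x−x_i)² + (y−y_i)² + z² = d_i² (stations at z=0).
Subtracting the DUG sphere from PAS and WDC: z² cancels, leaving linear equations in x and y:
-66.4 x + 1.2 y = 4407.55
-191.4 x + 98.2 y = 15262.66
Solving: x ≈ -65.891, y ≈ 26.997 km (keep extra digits for the depth step; rounded: -65.9, 27.0).
Then from the DUG sphere: z² = 195.04² − (x − 62.6)² − (y + 107.3)² with x = -65.891, y = 26.997, so z ≈ 59.118 ≈ 59.1 km.
Check against MCB (with the unrounded solution): distance 147.18 ≈ 147.18 km. ✓

x ≈ -65.9 km, y ≈ 27.0 km, depth ≈ 59.1 km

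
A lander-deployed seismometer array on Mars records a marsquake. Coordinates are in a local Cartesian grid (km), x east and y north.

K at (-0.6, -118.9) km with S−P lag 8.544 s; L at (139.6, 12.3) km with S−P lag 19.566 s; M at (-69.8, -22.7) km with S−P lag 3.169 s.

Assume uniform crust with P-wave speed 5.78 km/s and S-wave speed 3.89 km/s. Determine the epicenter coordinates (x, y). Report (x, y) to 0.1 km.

-82.2 km east, -58.3 km north

Distance from S−P lag: d = Δt · v_P v_S / (v_P − v_S) = Δt · (5.78·3.89)/(5.78−3.89) ≈ 11.8964·Δt.
So d_K = 101.64, d_L = 232.77, d_M = 37.70 km.
Circle about each station: (x + 0.6)² + (y + 118.9)² = 101.64²; (x − 139.6)² + (y − 12.3)² = 232.77²; (x + 69.8)² + (y + 22.7)² = 37.70².
Subtracting the K equation from the L and M equations removes the quadratic terms:
280.4 x + 262.4 y = -38349.30
-138.4 x + 192.4 y = 159.16
Solving the 2×2 system: x ≈ -82.2, y ≈ -58.3 km.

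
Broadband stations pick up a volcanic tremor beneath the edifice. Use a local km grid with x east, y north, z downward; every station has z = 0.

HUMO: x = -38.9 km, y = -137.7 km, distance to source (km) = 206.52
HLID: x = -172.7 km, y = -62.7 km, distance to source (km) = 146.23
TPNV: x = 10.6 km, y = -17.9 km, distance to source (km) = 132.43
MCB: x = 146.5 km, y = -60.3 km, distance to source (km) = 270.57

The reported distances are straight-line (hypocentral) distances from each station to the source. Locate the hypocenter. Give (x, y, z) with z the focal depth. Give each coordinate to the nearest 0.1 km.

x ≈ -95.2 km, y ≈ 60.5 km, depth ≈ 14.1 km

Each station gives a sphere (x−x_i)² + (y−y_i)² + z² = d_i² (stations at z=0).
Subtracting the HUMO sphere from HLID and TPNV: z² cancels, leaving linear equations in x and y:
-267.6 x + 150.0 y = 34549.38
99.0 x + 239.6 y = 5071.08
Solving: x ≈ -95.196, y ≈ 60.499 km (keep extra digits for the depth step; rounded: -95.2, 60.5).
Then from the HUMO sphere: z² = 206.52² − (x + 38.9)² − (y + 137.7)² with x = -95.196, y = 60.499, so z ≈ 14.086 ≈ 14.1 km.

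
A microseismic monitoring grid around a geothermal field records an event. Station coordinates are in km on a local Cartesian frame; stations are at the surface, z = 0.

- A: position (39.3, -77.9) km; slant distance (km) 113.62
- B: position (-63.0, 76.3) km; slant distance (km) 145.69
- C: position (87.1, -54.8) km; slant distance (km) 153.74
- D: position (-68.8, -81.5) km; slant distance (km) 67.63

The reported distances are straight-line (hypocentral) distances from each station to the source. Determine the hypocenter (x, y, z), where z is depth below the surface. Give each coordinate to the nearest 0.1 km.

Each station gives a sphere (x−x_i)² + (y−y_i)² + z² = d_i² (stations at z=0).
Subtracting the A sphere from B and C: z² cancels, leaving linear equations in x and y:
-204.6 x + 308.4 y = -6138.28
95.6 x + 46.2 y = -7749.93
Solving: x ≈ -54.102, y ≈ -55.796 km (keep extra digits for the depth step; rounded: -54.1, -55.8).
Then from the A sphere: z² = 113.62² − (x − 39.3)² − (y + 77.9)² with x = -54.102, y = -55.796, so z ≈ 60.803 ≈ 60.8 km.
Check against D (with the unrounded solution): distance 67.63 ≈ 67.63 km. ✓

(-54.1, -55.8, 60.8)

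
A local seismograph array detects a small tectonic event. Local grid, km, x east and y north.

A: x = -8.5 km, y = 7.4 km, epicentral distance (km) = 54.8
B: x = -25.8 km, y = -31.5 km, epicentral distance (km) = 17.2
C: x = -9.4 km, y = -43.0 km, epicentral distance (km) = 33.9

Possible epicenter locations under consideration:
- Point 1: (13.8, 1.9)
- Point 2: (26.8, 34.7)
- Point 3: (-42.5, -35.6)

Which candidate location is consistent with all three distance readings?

For each candidate, compare |candidate − station| to the reported distance:
Point 1: residuals A 31.8, B 34.6, C 16.6 → max 34.6 km
Point 2: residuals A 10.2, B 67.4, C 51.8 → max 67.4 km
Point 3: residuals A 0.0, B 0.0, C 0.0 → max 0.0 km
Only Point 3 has all residuals ≈ 0.

Point 3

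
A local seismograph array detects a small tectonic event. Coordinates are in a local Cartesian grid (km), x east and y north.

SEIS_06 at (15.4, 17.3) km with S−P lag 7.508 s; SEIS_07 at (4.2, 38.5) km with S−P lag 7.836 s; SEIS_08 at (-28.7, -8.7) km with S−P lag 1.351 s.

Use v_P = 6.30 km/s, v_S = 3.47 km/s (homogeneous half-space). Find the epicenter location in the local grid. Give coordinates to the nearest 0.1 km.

-38.3 km east, -4.6 km north

Distance from S−P lag: d = Δt · v_P v_S / (v_P − v_S) = Δt · (6.30·3.47)/(6.30−3.47) ≈ 7.7247·Δt.
So d_SEIS_06 = 58.00, d_SEIS_07 = 60.53, d_SEIS_08 = 10.44 km.
Circle about each station: (x − 15.4)² + (y − 17.3)² = 58.00²; (x − 4.2)² + (y − 38.5)² = 60.53²; (x + 28.7)² + (y + 8.7)² = 10.44².
Subtracting pairs of circle equations eliminates x²+y² and gives linear equations (the radical axes):
-22.4 x + 42.4 y = 663.56
-88.2 x − 52.0 y = 3617.94
Solving the 2×2 system: x ≈ -38.3, y ≈ -4.6 km.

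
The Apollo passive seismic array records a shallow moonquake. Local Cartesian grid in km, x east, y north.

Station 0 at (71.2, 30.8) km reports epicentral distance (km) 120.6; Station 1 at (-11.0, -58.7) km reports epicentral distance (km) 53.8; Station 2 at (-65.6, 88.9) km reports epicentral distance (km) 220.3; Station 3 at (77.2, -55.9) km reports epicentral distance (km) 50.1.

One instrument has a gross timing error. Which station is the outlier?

Solve using three stations at a time. Using Station 0, Station 1, Station 3 (subtract circle equations pairwise → linear system) gives (x, y) ≈ (36.1, -84.6).
Distances from that point to each station vs reported:
  Station 0: calculated 120.6 vs reported 120.6 → residual 0.0 km
  Station 1: calculated 53.8 vs reported 53.8 → residual 0.0 km
  Station 2: calculated 201.1 vs reported 220.3 → residual 19.2 km
  Station 3: calculated 50.1 vs reported 50.1 → residual 0.0 km
Station 0, Station 1, Station 3 are mutually consistent (residuals ≈ 0); Station 2 is off by 19.2 km.

Station 2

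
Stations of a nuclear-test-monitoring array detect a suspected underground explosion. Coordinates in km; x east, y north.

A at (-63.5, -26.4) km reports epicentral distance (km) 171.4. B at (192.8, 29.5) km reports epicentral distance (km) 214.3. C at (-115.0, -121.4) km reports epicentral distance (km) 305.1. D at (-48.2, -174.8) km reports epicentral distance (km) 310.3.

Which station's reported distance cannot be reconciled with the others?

C

Solve using three stations at a time. Using A, B, D (subtract circle equations pairwise → linear system) gives (x, y) ≈ (4.1, 131.0).
Distances from that point to each station vs reported:
  A: calculated 171.3 vs reported 171.4 → residual 0.1 km
  B: calculated 214.2 vs reported 214.3 → residual 0.1 km
  C: calculated 279.1 vs reported 305.1 → residual 26.0 km
  D: calculated 310.3 vs reported 310.3 → residual 0.0 km
A, B, D are mutually consistent (residuals ≈ 0); C is off by 26.0 km.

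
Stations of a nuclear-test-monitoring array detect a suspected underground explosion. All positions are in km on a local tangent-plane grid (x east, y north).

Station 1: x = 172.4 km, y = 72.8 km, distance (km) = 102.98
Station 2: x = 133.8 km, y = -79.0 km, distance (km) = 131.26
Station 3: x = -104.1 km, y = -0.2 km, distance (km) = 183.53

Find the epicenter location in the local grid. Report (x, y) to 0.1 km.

Circle about each station: (x − 172.4)² + (y − 72.8)² = 102.98²; (x − 133.8)² + (y + 79.0)² = 131.26²; (x + 104.1)² + (y + 0.2)² = 183.53².
Subtracting the Station 1 equation from the Station 2 and Station 3 equations removes the quadratic terms:
-77.2 x − 303.6 y = -17502.47
-553.0 x − 146.0 y = -47263.13
Solving the 2×2 system: x ≈ 75.3, y ≈ 38.5 km.

75.3 km east, 38.5 km north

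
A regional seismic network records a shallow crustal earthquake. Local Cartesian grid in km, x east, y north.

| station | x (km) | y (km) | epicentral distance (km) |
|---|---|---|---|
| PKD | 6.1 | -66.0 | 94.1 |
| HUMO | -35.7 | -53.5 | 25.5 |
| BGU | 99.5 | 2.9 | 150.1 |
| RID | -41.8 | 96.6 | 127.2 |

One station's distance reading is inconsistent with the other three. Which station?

Solve using three stations at a time. Using HUMO, BGU, RID (subtract circle equations pairwise → linear system) gives (x, y) ≈ (-46.8, -30.5).
Distances from that point to each station vs reported:
  PKD: calculated 63.7 vs reported 94.1 → residual 30.4 km
  HUMO: calculated 25.5 vs reported 25.5 → residual 0.0 km
  BGU: calculated 150.1 vs reported 150.1 → residual 0.0 km
  RID: calculated 127.2 vs reported 127.2 → residual 0.0 km
HUMO, BGU, RID are mutually consistent (residuals ≈ 0); PKD is off by 30.4 km.

PKD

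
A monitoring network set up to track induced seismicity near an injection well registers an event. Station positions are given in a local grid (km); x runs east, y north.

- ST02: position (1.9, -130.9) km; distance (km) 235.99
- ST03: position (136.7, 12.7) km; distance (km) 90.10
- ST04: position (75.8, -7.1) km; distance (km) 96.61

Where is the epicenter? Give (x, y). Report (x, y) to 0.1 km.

Circle about each station: (x − 1.9)² + (y + 130.9)² = 235.99²; (x − 136.7)² + (y − 12.7)² = 90.10²; (x − 75.8)² + (y + 7.1)² = 96.61².
Subtracting pairs of circle equations eliminates x²+y² and gives linear equations (the radical axes):
269.6 x + 287.2 y = 49283.03
147.8 x + 247.6 y = 35015.42
Solving the 2×2 system: x ≈ 88.3, y ≈ 88.7 km.

x ≈ 88.3 km, y ≈ 88.7 km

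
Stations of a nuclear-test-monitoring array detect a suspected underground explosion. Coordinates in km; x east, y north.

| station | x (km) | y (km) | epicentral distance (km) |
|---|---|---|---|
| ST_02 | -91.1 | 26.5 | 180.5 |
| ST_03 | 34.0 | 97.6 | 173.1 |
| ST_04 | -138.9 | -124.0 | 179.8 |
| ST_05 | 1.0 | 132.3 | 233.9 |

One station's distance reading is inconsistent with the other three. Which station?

Solve using three stations at a time. Using ST_02, ST_04, ST_05 (subtract circle equations pairwise → linear system) gives (x, y) ≈ (39.3, -98.6).
Distances from that point to each station vs reported:
  ST_02: calculated 180.7 vs reported 180.5 → residual 0.2 km
  ST_03: calculated 196.3 vs reported 173.1 → residual 23.2 km
  ST_04: calculated 180.0 vs reported 179.8 → residual 0.2 km
  ST_05: calculated 234.0 vs reported 233.9 → residual 0.1 km
ST_02, ST_04, ST_05 are mutually consistent (residuals ≈ 0); ST_03 is off by 23.2 km.

ST_03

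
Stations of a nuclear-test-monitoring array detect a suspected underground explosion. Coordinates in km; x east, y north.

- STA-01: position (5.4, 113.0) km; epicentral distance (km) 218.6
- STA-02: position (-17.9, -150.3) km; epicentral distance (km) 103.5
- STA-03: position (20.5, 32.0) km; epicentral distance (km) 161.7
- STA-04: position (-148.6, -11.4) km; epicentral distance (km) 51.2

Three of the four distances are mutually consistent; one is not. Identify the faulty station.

Solve using three stations at a time. Using STA-01, STA-02, STA-03 (subtract circle equations pairwise → linear system) gives (x, y) ≈ (-95.0, -81.2).
Distances from that point to each station vs reported:
  STA-01: calculated 218.6 vs reported 218.6 → residual 0.0 km
  STA-02: calculated 103.5 vs reported 103.5 → residual 0.0 km
  STA-03: calculated 161.7 vs reported 161.7 → residual 0.0 km
  STA-04: calculated 88.0 vs reported 51.2 → residual 36.8 km
STA-01, STA-02, STA-03 are mutually consistent (residuals ≈ 0); STA-04 is off by 36.8 km.

STA-04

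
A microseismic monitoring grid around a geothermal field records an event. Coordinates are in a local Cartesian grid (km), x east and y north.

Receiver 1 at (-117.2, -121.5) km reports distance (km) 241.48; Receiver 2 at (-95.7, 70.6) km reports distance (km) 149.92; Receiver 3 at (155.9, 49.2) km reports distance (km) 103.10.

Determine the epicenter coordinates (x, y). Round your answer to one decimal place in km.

(52.8, 50.0)

Circle about each station: (x + 117.2)² + (y + 121.5)² = 241.48²; (x + 95.7)² + (y − 70.6)² = 149.92²; (x − 155.9)² + (y − 49.2)² = 103.10².
Subtracting pairs of circle equations eliminates x²+y² and gives linear equations (the radical axes):
43.0 x + 384.2 y = 21481.34
546.2 x + 341.4 y = 45910.34
Solving the 2×2 system: x ≈ 52.8, y ≈ 50.0 km.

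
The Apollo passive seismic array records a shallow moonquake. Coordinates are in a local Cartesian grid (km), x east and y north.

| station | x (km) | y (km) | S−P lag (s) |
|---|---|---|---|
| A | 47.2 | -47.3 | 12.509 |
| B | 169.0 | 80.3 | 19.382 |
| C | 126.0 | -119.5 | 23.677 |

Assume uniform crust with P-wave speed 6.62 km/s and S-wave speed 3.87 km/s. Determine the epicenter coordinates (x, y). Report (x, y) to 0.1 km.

x ≈ -9.7 km, y ≈ 54.4 km

Distance from S−P lag: d = Δt · v_P v_S / (v_P − v_S) = Δt · (6.62·3.87)/(6.62−3.87) ≈ 9.3161·Δt.
So d_A = 116.54, d_B = 180.57, d_C = 220.58 km.
Circle about each station: (x − 47.2)² + (y + 47.3)² = 116.54²; (x − 169.0)² + (y − 80.3)² = 180.57²; (x − 126.0)² + (y + 119.5)² = 220.58².
Subtracting pairs of circle equations eliminates x²+y² and gives linear equations (the radical axes):
243.6 x + 255.2 y = 11520.01
157.6 x − 144.4 y = -9382.84
Solving the 2×2 system: x ≈ -9.7, y ≈ 54.4 km.
Check against A (with the unrounded x, y): √((x − 47.2)²+(y + 47.3)²) = 116.53 ≈ 116.54 km. ✓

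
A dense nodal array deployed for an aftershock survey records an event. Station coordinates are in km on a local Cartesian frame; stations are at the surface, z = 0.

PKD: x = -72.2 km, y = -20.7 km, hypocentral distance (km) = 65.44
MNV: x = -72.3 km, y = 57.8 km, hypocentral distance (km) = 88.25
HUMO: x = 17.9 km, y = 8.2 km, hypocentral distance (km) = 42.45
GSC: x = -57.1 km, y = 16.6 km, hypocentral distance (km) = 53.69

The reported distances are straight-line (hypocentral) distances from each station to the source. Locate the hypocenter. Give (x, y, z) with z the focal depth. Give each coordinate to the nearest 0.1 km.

Each station gives a sphere (x−x_i)² + (y−y_i)² + z² = d_i² (stations at z=0).
Subtracting the PKD sphere from MNV and HUMO: z² cancels, leaving linear equations in x and y:
-0.2 x + 157.0 y = -578.87
180.2 x + 57.8 y = -2773.29
Solving: x ≈ -14.202, y ≈ -3.705 km (keep extra digits for the depth step; rounded: -14.2, -3.7).
Then from the PKD sphere: z² = 65.44² − (x + 72.2)² − (y + 20.7)² with x = -14.202, y = -3.705, so z ≈ 25.096 ≈ 25.1 km.
Check against GSC (with the unrounded solution): distance 53.69 ≈ 53.69 km. ✓

(-14.2, -3.7, 25.1)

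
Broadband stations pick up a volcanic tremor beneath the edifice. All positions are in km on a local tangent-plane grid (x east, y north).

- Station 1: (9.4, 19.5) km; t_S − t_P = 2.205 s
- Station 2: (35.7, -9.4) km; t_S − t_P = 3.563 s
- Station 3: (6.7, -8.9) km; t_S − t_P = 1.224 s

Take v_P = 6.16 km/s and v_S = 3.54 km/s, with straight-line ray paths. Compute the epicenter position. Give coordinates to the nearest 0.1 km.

Distance from S−P lag: d = Δt · v_P v_S / (v_P − v_S) = Δt · (6.16·3.54)/(6.16−3.54) ≈ 8.3231·Δt.
So d_Station 1 = 18.35, d_Station 2 = 29.66, d_Station 3 = 10.19 km.
Circle about each station: (x − 9.4)² + (y − 19.5)² = 18.35²; (x − 35.7)² + (y + 9.4)² = 29.66²; (x − 6.7)² + (y + 8.9)² = 10.19².
Subtracting the Station 1 equation from the Station 2 and Station 3 equations removes the quadratic terms:
52.6 x − 57.8 y = 351.25
-5.4 x − 56.8 y = -111.62
Solving the 2×2 system: x ≈ 8.0, y ≈ 1.2 km.

x ≈ 8.0 km, y ≈ 1.2 km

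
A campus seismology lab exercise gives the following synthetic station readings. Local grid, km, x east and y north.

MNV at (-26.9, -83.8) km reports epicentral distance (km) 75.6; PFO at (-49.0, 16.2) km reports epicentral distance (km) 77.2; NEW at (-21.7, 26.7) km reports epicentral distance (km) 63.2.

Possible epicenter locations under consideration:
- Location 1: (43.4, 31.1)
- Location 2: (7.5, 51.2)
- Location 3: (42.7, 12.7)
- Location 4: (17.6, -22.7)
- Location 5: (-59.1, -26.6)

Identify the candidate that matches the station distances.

For each candidate, compare |candidate − station| to the reported distance:
Location 1: residuals MNV 59.1, PFO 16.4, NEW 2.0 → max 59.1 km
Location 2: residuals MNV 63.7, PFO 10.7, NEW 25.1 → max 63.7 km
Location 3: residuals MNV 43.4, PFO 14.6, NEW 2.7 → max 43.4 km
Location 4: residuals MNV 0.0, PFO 0.1, NEW 0.1 → max 0.1 km
Location 5: residuals MNV 10.0, PFO 33.2, NEW 1.9 → max 33.2 km
Only Location 4 has all residuals ≈ 0.

Location 4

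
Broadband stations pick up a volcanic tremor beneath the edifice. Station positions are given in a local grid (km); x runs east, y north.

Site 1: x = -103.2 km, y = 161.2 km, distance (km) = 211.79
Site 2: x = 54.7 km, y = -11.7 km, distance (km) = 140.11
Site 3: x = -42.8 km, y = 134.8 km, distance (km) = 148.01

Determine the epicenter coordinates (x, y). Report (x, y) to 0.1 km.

x ≈ 104.4 km, y ≈ 119.3 km

Circle about each station: (x + 103.2)² + (y − 161.2)² = 211.79²; (x − 54.7)² + (y + 11.7)² = 140.11²; (x + 42.8)² + (y − 134.8)² = 148.01².
Subtracting pairs of circle equations eliminates x²+y² and gives linear equations (the radical axes):
315.8 x − 345.8 y = -8282.51
120.8 x − 52.8 y = 6315.24
Solving the 2×2 system: x ≈ 104.4, y ≈ 119.3 km.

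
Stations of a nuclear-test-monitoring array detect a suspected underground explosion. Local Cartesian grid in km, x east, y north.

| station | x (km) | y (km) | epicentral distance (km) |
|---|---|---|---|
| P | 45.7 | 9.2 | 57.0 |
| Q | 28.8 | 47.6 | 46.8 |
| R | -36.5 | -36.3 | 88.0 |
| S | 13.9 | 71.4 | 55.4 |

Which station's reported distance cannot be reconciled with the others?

Solve using three stations at a time. Using P, Q, S (subtract circle equations pairwise → linear system) gives (x, y) ≈ (-10.1, 21.3).
Distances from that point to each station vs reported:
  P: calculated 57.1 vs reported 57.0 → residual 0.1 km
  Q: calculated 46.9 vs reported 46.8 → residual 0.1 km
  R: calculated 63.4 vs reported 88.0 → residual 24.6 km
  S: calculated 55.5 vs reported 55.4 → residual 0.1 km
P, Q, S are mutually consistent (residuals ≈ 0); R is off by 24.6 km.

R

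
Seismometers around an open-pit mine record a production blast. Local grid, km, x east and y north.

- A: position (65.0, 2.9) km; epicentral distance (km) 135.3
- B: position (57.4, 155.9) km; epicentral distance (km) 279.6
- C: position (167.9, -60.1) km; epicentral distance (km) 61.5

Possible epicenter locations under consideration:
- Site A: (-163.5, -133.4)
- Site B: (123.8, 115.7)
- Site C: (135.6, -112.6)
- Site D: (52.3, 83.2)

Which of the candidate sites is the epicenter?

Site C

For each candidate, compare |candidate − station| to the reported distance:
Site A: residuals A 130.8, B 84.4, C 277.9 → max 277.9 km
Site B: residuals A 8.1, B 202.0, C 119.7 → max 202.0 km
Site C: residuals A 0.1, B 0.1, C 0.1 → max 0.1 km
Site D: residuals A 54.0, B 206.7, C 122.6 → max 206.7 km
Only Site C has all residuals ≈ 0.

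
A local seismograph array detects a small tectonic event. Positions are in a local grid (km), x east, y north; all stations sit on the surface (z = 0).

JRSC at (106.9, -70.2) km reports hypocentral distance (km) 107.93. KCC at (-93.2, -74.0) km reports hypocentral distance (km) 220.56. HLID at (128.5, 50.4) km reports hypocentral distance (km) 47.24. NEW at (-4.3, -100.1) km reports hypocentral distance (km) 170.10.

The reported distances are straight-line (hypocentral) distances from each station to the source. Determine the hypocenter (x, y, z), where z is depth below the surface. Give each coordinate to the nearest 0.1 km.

Each station gives a sphere (x−x_i)² + (y−y_i)² + z² = d_i² (stations at z=0).
Subtracting the JRSC sphere from KCC and HLID: z² cancels, leaving linear equations in x and y:
-400.2 x − 7.6 y = -39191.24
43.2 x + 241.2 y = 12114.03
Solving: x ≈ 97.306, y ≈ 32.796 km (keep extra digits for the depth step; rounded: 97.3, 32.8).
Then from the JRSC sphere: z² = 107.93² − (x − 106.9)² − (y + 70.2)² with x = 97.306, y = 32.796, so z ≈ 30.800 ≈ 30.8 km.

(97.3, 32.8, 30.8)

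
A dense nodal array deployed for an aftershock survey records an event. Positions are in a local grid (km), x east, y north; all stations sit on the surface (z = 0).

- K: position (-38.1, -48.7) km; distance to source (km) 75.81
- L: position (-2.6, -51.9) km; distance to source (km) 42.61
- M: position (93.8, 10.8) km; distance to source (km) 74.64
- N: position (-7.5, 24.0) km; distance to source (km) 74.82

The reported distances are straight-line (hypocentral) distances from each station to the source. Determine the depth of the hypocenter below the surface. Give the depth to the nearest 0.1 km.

Each station gives a sphere (x−x_i)² + (y−y_i)² + z² = d_i² (stations at z=0).
Subtracting the K sphere from L and M: z² cancels, leaving linear equations in x and y:
71.0 x − 6.4 y = 2808.61
263.8 x + 119.0 y = 5267.81
Solving: x ≈ 36.295, y ≈ -36.193 km (keep extra digits for the depth step; rounded: 36.3, -36.2).
Then from the K sphere: z² = 75.81² − (x + 38.1)² − (y + 48.7)² with x = 36.295, y = -36.193, so z ≈ 7.491 ≈ 7.5 km.

depth ≈ 7.5 km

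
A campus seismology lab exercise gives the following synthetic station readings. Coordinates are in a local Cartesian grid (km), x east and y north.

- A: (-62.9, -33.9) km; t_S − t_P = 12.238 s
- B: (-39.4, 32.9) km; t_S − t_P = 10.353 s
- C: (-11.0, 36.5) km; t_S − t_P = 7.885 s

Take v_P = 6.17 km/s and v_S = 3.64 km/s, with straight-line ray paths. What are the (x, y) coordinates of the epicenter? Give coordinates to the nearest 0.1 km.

x ≈ 42.7 km, y ≈ -8.4 km

Distance from S−P lag: d = Δt · v_P v_S / (v_P − v_S) = Δt · (6.17·3.64)/(6.17−3.64) ≈ 8.8770·Δt.
So d_A = 108.64, d_B = 91.90, d_C = 70.00 km.
Circle about each station: (x + 62.9)² + (y + 33.9)² = 108.64²; (x + 39.4)² + (y − 32.9)² = 91.90²; (x + 11.0)² + (y − 36.5)² = 70.00².
Subtracting pairs of circle equations eliminates x²+y² and gives linear equations (the radical axes):
47.0 x + 133.6 y = 886.19
103.8 x + 140.8 y = 3250.28
Solving the 2×2 system: x ≈ 42.7, y ≈ -8.4 km.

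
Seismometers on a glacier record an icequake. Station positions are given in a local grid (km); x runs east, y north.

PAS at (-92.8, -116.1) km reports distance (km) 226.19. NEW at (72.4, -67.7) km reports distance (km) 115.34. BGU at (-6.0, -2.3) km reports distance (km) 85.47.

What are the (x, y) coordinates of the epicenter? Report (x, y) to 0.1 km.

Circle about each station: (x + 92.8)² + (y + 116.1)² = 226.19²; (x − 72.4)² + (y + 67.7)² = 115.34²; (x + 6.0)² + (y + 2.3)² = 85.47².
Subtracting pairs of circle equations eliminates x²+y² and gives linear equations (the radical axes):
330.4 x + 96.8 y = 25592.60
173.6 x + 227.6 y = 21807.04
Solving the 2×2 system: x ≈ 63.6, y ≈ 47.3 km.
Check against PAS (with the unrounded x, y): √((x + 92.8)²+(y + 116.1)²) = 226.19 ≈ 226.19 km. ✓

(63.6, 47.3)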